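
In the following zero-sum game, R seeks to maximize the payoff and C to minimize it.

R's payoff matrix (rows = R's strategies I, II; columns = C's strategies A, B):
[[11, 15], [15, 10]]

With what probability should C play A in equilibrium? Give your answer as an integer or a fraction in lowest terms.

5/9

Row minima are 11 and 10, so R's maximin is 11; column maxima are 15 and 15, so C's minimax is 15. These differ, so the equilibrium is in mixed strategies.
Let C play A with probability q. R is indifferent when 11q + 15(1−q) = 15q + 10(1−q), giving q = 5/9.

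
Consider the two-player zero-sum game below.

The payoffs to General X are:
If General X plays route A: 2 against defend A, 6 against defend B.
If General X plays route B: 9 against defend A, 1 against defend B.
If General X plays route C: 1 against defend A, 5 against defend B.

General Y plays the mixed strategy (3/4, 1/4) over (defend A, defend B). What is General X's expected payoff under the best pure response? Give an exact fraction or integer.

7

route A: (2)·(3/4) + (6)·(1/4) = 3.
route B: (9)·(3/4) + (1)·(1/4) = 7.
route C: (1)·(3/4) + (5)·(1/4) = 2.
The best pure response is route B with expected payoff 7.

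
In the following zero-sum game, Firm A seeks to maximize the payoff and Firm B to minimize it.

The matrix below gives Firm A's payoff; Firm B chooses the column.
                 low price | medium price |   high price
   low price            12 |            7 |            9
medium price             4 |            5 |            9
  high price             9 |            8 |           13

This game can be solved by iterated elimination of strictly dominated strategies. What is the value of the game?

Row medium price is strictly dominated by row high price (9>4, 8>5, 13>9); eliminate medium price.
Column high price is strictly dominated by medium price for Firm B (7<9, 8<13); eliminate high price.
Column low price is strictly dominated by medium price for Firm B (7<12, 8<9); eliminate low price.
Row low price is strictly dominated by row high price (8>7); eliminate low price.
Only (high price, medium price) remains, with payoff 8.

8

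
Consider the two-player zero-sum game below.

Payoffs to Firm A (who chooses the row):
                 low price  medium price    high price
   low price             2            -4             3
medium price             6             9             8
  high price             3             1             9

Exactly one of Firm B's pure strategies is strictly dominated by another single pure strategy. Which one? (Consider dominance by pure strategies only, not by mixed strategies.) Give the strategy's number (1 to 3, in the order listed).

3

Firm B prefers columns that give Firm A less. Compare high price with low price: 2 < 3, 6 < 8, 3 < 9.
So low price strictly dominates high price for Firm B; high price is strictly dominated.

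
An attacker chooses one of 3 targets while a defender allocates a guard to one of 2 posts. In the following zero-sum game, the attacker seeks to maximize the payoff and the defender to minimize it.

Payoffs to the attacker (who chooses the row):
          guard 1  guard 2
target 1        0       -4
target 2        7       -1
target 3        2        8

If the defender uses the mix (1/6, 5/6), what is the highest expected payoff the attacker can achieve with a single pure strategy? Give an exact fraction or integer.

7

target 1: (0)·(1/6) + (-4)·(5/6) = -10/3.
target 2: (7)·(1/6) + (-1)·(5/6) = 1/3.
target 3: (2)·(1/6) + (8)·(5/6) = 7.
The best pure response is target 3 with expected payoff 7.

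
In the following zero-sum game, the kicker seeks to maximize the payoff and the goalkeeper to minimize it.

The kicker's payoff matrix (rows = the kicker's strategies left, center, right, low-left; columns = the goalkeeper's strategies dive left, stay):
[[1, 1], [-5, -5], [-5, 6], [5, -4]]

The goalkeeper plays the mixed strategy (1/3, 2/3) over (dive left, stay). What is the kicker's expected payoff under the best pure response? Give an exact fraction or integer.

7/3

left: (1)·(1/3) + (1)·(2/3) = 1.
center: (-5)·(1/3) + (-5)·(2/3) = -5.
right: (-5)·(1/3) + (6)·(2/3) = 7/3.
low-left: (5)·(1/3) + (-4)·(2/3) = -1.
The best pure response is right with expected payoff 7/3.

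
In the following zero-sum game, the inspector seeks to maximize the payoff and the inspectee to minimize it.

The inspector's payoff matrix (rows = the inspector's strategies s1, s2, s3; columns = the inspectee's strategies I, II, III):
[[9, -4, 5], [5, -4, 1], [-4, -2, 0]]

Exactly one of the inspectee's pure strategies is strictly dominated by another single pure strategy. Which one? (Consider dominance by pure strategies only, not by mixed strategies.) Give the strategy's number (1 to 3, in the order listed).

The inspectee prefers columns that give the inspector less. Compare III with II: -4 < 5, -4 < 1, -2 < 0.
So II strictly dominates III for the inspectee; III is strictly dominated.

3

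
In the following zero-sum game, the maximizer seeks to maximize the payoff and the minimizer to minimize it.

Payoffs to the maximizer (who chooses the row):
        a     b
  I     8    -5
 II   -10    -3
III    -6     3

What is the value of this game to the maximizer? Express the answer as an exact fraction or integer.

Row II is strictly dominated by row III, so the maximizer never plays it.
The remaining 2×2 game on (I, III) × (a, b) has no saddle point. Let the maximizer play I with probability p; indifference gives 8p − 6(1−p) = −5p + 3(1−p), so p = 9/22.
Similarly the minimizer's optimal q on a is 4/11, and the value is 8·(4/11) + (-5)·(7/11) = -3/11.

-3/11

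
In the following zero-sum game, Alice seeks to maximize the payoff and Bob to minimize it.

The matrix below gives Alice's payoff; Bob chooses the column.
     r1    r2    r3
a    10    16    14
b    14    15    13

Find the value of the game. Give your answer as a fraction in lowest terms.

Column r2 is strictly dominated by r1 for Bob (it gives Alice more in every row).
The remaining 2×2 game on (a, b) × (r1, r3) has no saddle point. Let Alice play a with probability p; indifference gives 10p + 14(1−p) = 14p + 13(1−p), so p = 1/5.
Similarly Bob's optimal q on r1 is 1/5, and the value is 10·(1/5) + (14)·(4/5) = 66/5.

66/5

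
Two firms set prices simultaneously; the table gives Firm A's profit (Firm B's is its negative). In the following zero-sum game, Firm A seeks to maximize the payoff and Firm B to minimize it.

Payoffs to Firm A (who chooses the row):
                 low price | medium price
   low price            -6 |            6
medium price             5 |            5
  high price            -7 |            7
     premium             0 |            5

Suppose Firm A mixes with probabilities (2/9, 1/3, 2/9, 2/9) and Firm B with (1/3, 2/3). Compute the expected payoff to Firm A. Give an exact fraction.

Against (1/3, 2/3), each row's expected payoff is low price: 2; medium price: 5; high price: 7/3; premium: 10/3.
Taking the (2/9, 1/3, 2/9, 2/9)-weighted average: (2/9)·(2) + (1/3)·(5) + (2/9)·(7/3) + (2/9)·(10/3) = 91/27.

91/27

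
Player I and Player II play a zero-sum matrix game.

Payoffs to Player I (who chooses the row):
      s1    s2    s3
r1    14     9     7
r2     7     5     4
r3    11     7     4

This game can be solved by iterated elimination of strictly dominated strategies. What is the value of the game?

Column s1 is strictly dominated by s2 for Player II (9<14, 5<7, 7<11); eliminate s1.
Column s2 is strictly dominated by s3 for Player II (7<9, 4<5, 4<7); eliminate s2.
Row r2 is strictly dominated by row r1 (7>4); eliminate r2.
Row r3 is strictly dominated by row r1 (7>4); eliminate r3.
Only (r1, s3) remains, with payoff 7.

7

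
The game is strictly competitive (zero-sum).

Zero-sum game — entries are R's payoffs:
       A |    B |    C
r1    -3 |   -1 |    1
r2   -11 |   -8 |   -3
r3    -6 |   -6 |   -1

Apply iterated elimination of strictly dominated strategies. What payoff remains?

Row r3 is strictly dominated by row r1 (-3>-6, -1>-6, 1>-1); eliminate r3.
Row r2 is strictly dominated by row r1 (-3>-11, -1>-8, 1>-3); eliminate r2.
Column C is strictly dominated by A for C (-3<1); eliminate C.
Column B is strictly dominated by A for C (-3<-1); eliminate B.
Only (r1, A) remains, with payoff -3.

-3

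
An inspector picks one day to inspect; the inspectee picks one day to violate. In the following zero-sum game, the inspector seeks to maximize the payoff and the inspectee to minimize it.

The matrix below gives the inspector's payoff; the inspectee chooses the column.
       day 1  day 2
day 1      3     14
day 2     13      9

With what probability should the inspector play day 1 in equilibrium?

Row minima are 3 and 9, so the inspector's maximin is 9; column maxima are 13 and 14, so the inspectee's minimax is 13. These differ, so the equilibrium is in mixed strategies.
Let the inspector play day 1 with probability p. The inspectee is indifferent when 3p + 13(1−p) = 14p + 9(1−p), giving p = 4/15.

4/15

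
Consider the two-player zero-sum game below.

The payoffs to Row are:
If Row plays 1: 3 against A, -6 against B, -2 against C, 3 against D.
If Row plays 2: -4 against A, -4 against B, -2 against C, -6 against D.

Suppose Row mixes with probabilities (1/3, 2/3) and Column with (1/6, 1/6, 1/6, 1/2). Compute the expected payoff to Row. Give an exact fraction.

-26/9

Against (1/6, 1/6, 1/6, 1/2), each row's expected payoff is 1: 2/3; 2: -14/3.
Taking the (1/3, 2/3)-weighted average: (1/3)·(2/3) + (2/3)·(-14/3) = -26/9.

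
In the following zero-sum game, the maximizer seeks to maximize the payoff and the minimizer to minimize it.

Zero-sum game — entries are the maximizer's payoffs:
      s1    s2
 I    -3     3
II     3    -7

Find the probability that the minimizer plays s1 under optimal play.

5/8

Row minima are -3 and -7, so the maximizer's maximin is -3; column maxima are 3 and 3, so the minimizer's minimax is 3. These differ, so the equilibrium is in mixed strategies.
Let the minimizer play s1 with probability q. The maximizer is indifferent when −3q + 3(1−q) = 3q − 7(1−q), giving q = 5/8.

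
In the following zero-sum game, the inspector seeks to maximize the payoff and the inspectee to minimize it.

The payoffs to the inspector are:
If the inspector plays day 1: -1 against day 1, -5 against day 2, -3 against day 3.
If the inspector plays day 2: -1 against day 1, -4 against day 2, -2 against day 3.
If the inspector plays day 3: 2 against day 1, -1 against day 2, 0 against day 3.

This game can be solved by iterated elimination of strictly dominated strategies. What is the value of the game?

-1

Column day 1 is strictly dominated by day 2 for the inspectee (-5<-1, -4<-1, -1<2); eliminate day 1.
Column day 3 is strictly dominated by day 2 for the inspectee (-5<-3, -4<-2, -1<0); eliminate day 3.
Row day 2 is strictly dominated by row day 3 (-1>-4); eliminate day 2.
Row day 1 is strictly dominated by row day 3 (-1>-5); eliminate day 1.
Only (day 3, day 2) remains, with payoff -1.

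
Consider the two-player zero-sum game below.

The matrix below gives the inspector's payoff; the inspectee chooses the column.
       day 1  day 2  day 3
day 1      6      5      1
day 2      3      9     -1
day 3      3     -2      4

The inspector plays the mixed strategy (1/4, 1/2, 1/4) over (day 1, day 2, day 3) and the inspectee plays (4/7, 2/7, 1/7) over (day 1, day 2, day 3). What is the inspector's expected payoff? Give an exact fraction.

15/4

Against (4/7, 2/7, 1/7), each row's expected payoff is day 1: 5; day 2: 29/7; day 3: 12/7.
Taking the (1/4, 1/2, 1/4)-weighted average: (1/4)·(5) + (1/2)·(29/7) + (1/4)·(12/7) = 15/4.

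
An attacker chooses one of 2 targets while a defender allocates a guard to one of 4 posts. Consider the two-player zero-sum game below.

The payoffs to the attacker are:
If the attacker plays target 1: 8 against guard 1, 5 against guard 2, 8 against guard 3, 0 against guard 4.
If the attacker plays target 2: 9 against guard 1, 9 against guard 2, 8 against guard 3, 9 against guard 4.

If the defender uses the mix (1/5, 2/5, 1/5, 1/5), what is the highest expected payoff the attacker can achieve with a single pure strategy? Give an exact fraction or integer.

44/5

target 1: (8)·(1/5) + (5)·(2/5) + (8)·(1/5) + (0)·(1/5) = 26/5.
target 2: (9)·(1/5) + (9)·(2/5) + (8)·(1/5) + (9)·(1/5) = 44/5.
The best pure response is target 2 with expected payoff 44/5.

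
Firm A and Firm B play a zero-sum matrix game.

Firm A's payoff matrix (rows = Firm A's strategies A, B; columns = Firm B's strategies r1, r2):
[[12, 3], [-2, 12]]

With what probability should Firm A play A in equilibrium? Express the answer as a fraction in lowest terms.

Row minima are 3 and -2, so Firm A's maximin is 3; column maxima are 12 and 12, so Firm B's minimax is 12. These differ, so the equilibrium is in mixed strategies.
Let Firm A play A with probability p. Firm B is indifferent when 12p − 2(1−p) = 3p + 12(1−p), giving p = 14/23.

14/23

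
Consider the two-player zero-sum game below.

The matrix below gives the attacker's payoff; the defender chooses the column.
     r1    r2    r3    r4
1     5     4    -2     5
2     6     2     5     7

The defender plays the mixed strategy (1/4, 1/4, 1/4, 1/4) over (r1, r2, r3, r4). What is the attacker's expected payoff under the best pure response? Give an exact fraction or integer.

1: (5)·(1/4) + (4)·(1/4) + (-2)·(1/4) + (5)·(1/4) = 3.
2: (6)·(1/4) + (2)·(1/4) + (5)·(1/4) + (7)·(1/4) = 5.
The best pure response is 2 with expected payoff 5.

5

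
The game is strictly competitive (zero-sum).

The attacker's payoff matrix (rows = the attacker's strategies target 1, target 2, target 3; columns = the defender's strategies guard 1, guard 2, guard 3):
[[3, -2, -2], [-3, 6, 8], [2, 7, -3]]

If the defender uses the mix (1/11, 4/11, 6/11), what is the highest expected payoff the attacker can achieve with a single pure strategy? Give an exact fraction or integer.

69/11

target 1: (3)·(1/11) + (-2)·(4/11) + (-2)·(6/11) = -17/11.
target 2: (-3)·(1/11) + (6)·(4/11) + (8)·(6/11) = 69/11.
target 3: (2)·(1/11) + (7)·(4/11) + (-3)·(6/11) = 12/11.
The best pure response is target 2 with expected payoff 69/11.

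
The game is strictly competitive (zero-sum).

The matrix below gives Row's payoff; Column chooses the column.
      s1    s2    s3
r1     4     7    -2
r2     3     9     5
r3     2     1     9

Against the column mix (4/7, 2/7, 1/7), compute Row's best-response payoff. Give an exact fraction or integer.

r1: (4)·(4/7) + (7)·(2/7) + (-2)·(1/7) = 4.
r2: (3)·(4/7) + (9)·(2/7) + (5)·(1/7) = 5.
r3: (2)·(4/7) + (1)·(2/7) + (9)·(1/7) = 19/7.
The best pure response is r2 with expected payoff 5.

5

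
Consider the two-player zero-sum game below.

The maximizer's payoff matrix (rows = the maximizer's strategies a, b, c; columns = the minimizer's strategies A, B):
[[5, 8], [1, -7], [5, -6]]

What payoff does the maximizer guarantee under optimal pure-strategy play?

Row minima: 5, -7, -6 → the maximizer's maximin is 5.
Column maxima: 5, 8 → the minimizer's minimax is 5.
They coincide at (a, A), so the value is 5.

5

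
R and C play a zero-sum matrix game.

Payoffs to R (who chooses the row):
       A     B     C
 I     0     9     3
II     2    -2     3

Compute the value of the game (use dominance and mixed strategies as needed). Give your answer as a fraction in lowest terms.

18/13

Column C is strictly dominated by A for C (it gives R more in every row).
The remaining 2×2 game on (I, II) × (A, B) has no saddle point. Let R play I with probability p; indifference gives 2(1−p) = 9p − 2(1−p), so p = 4/13.
Similarly C's optimal q on A is 11/13, and the value is 0·(11/13) + (9)·(2/13) = 18/13.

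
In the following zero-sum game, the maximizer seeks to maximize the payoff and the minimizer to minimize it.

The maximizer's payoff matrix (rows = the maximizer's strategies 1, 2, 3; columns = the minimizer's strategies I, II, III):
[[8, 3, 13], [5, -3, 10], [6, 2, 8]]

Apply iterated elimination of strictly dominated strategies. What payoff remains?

3

Row 2 is strictly dominated by row 1 (8>5, 3>-3, 13>10); eliminate 2.
Row 3 is strictly dominated by row 1 (8>6, 3>2, 13>8); eliminate 3.
Column III is strictly dominated by I for the minimizer (8<13); eliminate III.
Column I is strictly dominated by II for the minimizer (3<8); eliminate I.
Only (1, II) remains, with payoff 3.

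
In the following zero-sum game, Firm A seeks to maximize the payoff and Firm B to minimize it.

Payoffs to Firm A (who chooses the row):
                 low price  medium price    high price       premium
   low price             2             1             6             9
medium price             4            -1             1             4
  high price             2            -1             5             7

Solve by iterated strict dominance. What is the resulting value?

1

Column high price is strictly dominated by medium price for Firm B (1<6, -1<1, -1<5); eliminate high price.
Column low price is strictly dominated by medium price for Firm B (1<2, -1<4, -1<2); eliminate low price.
Column premium is strictly dominated by medium price for Firm B (1<9, -1<4, -1<7); eliminate premium.
Row high price is strictly dominated by row low price (1>-1); eliminate high price.
Row medium price is strictly dominated by row low price (1>-1); eliminate medium price.
Only (low price, medium price) remains, with payoff 1.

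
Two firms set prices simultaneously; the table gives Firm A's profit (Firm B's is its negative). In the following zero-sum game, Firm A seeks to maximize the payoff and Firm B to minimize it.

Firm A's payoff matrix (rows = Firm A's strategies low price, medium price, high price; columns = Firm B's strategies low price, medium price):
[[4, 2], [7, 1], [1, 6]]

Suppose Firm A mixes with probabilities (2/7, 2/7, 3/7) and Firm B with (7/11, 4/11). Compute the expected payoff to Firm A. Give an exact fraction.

Against (7/11, 4/11), each row's expected payoff is low price: 36/11; medium price: 53/11; high price: 31/11.
Taking the (2/7, 2/7, 3/7)-weighted average: (2/7)·(36/11) + (2/7)·(53/11) + (3/7)·(31/11) = 271/77.

271/77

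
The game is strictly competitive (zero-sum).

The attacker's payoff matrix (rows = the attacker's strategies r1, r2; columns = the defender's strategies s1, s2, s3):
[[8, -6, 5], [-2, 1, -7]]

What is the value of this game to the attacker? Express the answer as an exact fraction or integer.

Column s1 is strictly dominated by s3 for the defender (it gives the attacker more in every row).
The remaining 2×2 game on (r1, r2) × (s2, s3) has no saddle point. Let the attacker play r1 with probability p; indifference gives −6p + (1−p) = 5p − 7(1−p), so p = 8/19.
Similarly the defender's optimal q on s2 is 12/19, and the value is -6·(12/19) + (5)·(7/19) = -37/19.

-37/19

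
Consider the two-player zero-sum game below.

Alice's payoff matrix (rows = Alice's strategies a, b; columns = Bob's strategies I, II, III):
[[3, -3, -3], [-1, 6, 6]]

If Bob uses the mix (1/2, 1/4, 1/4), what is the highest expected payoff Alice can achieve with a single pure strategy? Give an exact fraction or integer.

a: (3)·(1/2) + (-3)·(1/4) + (-3)·(1/4) = 0.
b: (-1)·(1/2) + (6)·(1/4) + (6)·(1/4) = 5/2.
The best pure response is b with expected payoff 5/2.

5/2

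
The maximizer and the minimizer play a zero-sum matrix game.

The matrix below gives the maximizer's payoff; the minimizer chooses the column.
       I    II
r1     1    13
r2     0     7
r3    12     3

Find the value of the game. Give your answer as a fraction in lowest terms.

51/7

Row r2 is strictly dominated by row r1, so the maximizer never plays it.
The remaining 2×2 game on (r1, r3) × (I, II) has no saddle point. Let the maximizer play r1 with probability p; indifference gives p + 12(1−p) = 13p + 3(1−p), so p = 3/7.
Similarly the minimizer's optimal q on I is 10/21, and the value is 1·(10/21) + (13)·(11/21) = 51/7.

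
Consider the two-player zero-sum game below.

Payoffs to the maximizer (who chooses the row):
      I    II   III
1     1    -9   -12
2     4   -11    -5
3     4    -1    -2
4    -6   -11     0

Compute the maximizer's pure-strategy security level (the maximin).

The worst-case payoff for each row is 1: -12, 2: -11, 3: -2, 4: -11.
The best of these is -2.

-2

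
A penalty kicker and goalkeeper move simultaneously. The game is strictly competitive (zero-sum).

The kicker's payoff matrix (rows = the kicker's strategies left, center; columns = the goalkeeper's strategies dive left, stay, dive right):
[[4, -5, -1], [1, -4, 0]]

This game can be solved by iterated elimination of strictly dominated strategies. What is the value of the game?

Column dive left is strictly dominated by stay for the goalkeeper (-5<4, -4<1); eliminate dive left.
Row left is strictly dominated by row center (-4>-5, 0>-1); eliminate left.
Column dive right is strictly dominated by stay for the goalkeeper (-4<0); eliminate dive right.
Only (center, stay) remains, with payoff -4.

-4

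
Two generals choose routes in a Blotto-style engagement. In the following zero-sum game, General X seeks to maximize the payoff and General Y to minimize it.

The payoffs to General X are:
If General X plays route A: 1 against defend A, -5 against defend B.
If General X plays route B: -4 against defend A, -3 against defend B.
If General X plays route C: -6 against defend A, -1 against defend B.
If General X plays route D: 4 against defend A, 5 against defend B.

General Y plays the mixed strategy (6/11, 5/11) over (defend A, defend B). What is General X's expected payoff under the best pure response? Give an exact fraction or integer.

route A: (1)·(6/11) + (-5)·(5/11) = -19/11.
route B: (-4)·(6/11) + (-3)·(5/11) = -39/11.
route C: (-6)·(6/11) + (-1)·(5/11) = -41/11.
route D: (4)·(6/11) + (5)·(5/11) = 49/11.
The best pure response is route D with expected payoff 49/11.

49/11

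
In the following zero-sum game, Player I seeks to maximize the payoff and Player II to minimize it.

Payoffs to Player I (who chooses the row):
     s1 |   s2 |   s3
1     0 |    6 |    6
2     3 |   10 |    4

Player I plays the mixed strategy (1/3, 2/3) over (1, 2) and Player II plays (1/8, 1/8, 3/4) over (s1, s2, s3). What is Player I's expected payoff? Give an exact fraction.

29/6

Against (1/8, 1/8, 3/4), each row's expected payoff is 1: 21/4; 2: 37/8.
Taking the (1/3, 2/3)-weighted average: (1/3)·(21/4) + (2/3)·(37/8) = 29/6.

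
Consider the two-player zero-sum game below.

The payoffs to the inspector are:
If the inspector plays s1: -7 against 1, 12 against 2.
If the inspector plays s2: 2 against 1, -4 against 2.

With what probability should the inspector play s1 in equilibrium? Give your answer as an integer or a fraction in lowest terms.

6/25

Row minima are -7 and -4, so the inspector's maximin is -4; column maxima are 2 and 12, so the inspectee's minimax is 2. These differ, so the equilibrium is in mixed strategies.
Let the inspector play s1 with probability p. The inspectee is indifferent when −7p + 2(1−p) = 12p − 4(1−p), giving p = 6/25.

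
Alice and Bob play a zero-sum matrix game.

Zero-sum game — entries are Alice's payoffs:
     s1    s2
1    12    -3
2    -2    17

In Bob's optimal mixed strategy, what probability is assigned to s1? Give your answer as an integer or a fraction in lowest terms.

10/17

Row minima are -3 and -2, so Alice's maximin is -2; column maxima are 12 and 17, so Bob's minimax is 12. These differ, so the equilibrium is in mixed strategies.
Let Bob play s1 with probability q. Alice is indifferent when 12q − 3(1−q) = −2q + 17(1−q), giving q = 10/17.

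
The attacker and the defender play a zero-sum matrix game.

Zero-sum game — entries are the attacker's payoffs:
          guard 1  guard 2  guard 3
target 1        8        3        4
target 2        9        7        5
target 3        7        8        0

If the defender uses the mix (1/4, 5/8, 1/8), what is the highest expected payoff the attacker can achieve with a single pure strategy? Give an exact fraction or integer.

target 1: (8)·(1/4) + (3)·(5/8) + (4)·(1/8) = 35/8.
target 2: (9)·(1/4) + (7)·(5/8) + (5)·(1/8) = 29/4.
target 3: (7)·(1/4) + (8)·(5/8) + (0)·(1/8) = 27/4.
The best pure response is target 2 with expected payoff 29/4.

29/4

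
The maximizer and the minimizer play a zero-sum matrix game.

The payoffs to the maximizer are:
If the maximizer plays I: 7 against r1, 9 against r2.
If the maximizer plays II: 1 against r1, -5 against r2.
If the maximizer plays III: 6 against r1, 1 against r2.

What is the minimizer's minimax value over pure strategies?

The worst case (largest entry) in each column is r1: 7, r2: 9.
The best (smallest) of these is 7.

7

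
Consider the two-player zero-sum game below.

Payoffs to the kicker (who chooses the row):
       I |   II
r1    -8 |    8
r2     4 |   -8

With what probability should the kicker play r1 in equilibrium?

Row minima are -8 and -8, so the kicker's maximin is -8; column maxima are 4 and 8, so the goalkeeper's minimax is 4. These differ, so the equilibrium is in mixed strategies.
Let the kicker play r1 with probability p. The goalkeeper is indifferent when −8p + 4(1−p) = 8p − 8(1−p), giving p = 3/7.

3/7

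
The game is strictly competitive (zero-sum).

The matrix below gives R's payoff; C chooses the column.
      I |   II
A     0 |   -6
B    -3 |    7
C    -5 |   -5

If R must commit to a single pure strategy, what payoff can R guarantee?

-3

The worst-case payoff for each row is A: -6, B: -3, C: -5.
The best of these is -3.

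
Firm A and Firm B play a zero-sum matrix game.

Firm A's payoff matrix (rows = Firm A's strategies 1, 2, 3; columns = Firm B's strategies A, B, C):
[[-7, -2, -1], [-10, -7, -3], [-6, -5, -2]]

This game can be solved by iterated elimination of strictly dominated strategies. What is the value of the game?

Row 2 is strictly dominated by row 1 (-7>-10, -2>-7, -1>-3); eliminate 2.
Column B is strictly dominated by A for Firm B (-7<-2, -6<-5); eliminate B.
Column C is strictly dominated by A for Firm B (-7<-1, -6<-2); eliminate C.
Row 1 is strictly dominated by row 3 (-6>-7); eliminate 1.
Only (3, A) remains, with payoff -6.

-6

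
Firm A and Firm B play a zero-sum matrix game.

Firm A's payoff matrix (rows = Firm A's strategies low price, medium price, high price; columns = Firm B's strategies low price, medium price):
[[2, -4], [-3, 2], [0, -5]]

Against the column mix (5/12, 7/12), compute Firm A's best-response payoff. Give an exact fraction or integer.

low price: (2)·(5/12) + (-4)·(7/12) = -3/2.
medium price: (-3)·(5/12) + (2)·(7/12) = -1/12.
high price: (0)·(5/12) + (-5)·(7/12) = -35/12.
The best pure response is medium price with expected payoff -1/12.

-1/12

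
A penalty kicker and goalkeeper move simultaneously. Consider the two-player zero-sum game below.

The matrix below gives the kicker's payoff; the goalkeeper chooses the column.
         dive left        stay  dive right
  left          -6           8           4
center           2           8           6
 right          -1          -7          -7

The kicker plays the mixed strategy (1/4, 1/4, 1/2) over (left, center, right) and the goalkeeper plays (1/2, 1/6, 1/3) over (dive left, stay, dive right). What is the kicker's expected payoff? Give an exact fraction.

-1

Against (1/2, 1/6, 1/3), each row's expected payoff is left: -1/3; center: 13/3; right: -4.
Taking the (1/4, 1/4, 1/2)-weighted average: (1/4)·(-1/3) + (1/4)·(13/3) + (1/2)·(-4) = -1.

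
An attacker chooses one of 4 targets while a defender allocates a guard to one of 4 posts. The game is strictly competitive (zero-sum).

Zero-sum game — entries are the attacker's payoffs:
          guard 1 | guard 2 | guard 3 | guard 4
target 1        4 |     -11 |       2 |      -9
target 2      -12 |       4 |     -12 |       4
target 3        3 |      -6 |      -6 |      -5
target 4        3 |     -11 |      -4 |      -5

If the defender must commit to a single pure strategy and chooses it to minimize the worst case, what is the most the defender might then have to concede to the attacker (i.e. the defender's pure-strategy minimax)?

2

The worst case (largest entry) in each column is guard 1: 4, guard 2: 4, guard 3: 2, guard 4: 4.
The best (smallest) of these is 2.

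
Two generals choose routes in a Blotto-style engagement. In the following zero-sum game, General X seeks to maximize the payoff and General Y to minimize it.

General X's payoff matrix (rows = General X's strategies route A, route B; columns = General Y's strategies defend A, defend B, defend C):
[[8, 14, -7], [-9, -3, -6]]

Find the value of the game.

-37/6

Column defend B is strictly dominated by defend A for General Y (it gives General X more in every row).
The remaining 2×2 game on (route A, route B) × (defend A, defend C) has no saddle point. Let General X play route A with probability p; indifference gives 8p − 9(1−p) = −7p − 6(1−p), so p = 1/6.
Similarly General Y's optimal q on defend A is 1/18, and the value is 8·(1/18) + (-7)·(17/18) = -37/6.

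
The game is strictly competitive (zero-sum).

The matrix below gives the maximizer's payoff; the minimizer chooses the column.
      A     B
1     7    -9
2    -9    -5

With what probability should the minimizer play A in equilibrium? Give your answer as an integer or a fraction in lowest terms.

Row minima are -9 and -9, so the maximizer's maximin is -9; column maxima are 7 and -5, so the minimizer's minimax is -5. These differ, so the equilibrium is in mixed strategies.
Let the minimizer play A with probability q. The maximizer is indifferent when 7q − 9(1−q) = −9q − 5(1−q), giving q = 1/5.

1/5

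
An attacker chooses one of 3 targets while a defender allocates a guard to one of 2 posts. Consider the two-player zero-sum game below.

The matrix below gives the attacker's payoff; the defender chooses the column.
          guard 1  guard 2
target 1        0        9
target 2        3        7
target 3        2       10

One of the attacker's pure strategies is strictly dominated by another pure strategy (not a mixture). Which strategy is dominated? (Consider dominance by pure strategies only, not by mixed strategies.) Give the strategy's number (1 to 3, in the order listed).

1

Compare target 1 with target 3: 2 > 0, 10 > 9.
So target 3 strictly dominates target 1 for the attacker; target 1 is strictly dominated.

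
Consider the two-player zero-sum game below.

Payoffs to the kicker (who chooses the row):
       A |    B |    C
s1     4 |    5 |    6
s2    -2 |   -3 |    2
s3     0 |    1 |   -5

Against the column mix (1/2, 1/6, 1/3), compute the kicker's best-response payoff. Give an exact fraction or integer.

s1: (4)·(1/2) + (5)·(1/6) + (6)·(1/3) = 29/6.
s2: (-2)·(1/2) + (-3)·(1/6) + (2)·(1/3) = -5/6.
s3: (0)·(1/2) + (1)·(1/6) + (-5)·(1/3) = -3/2.
The best pure response is s1 with expected payoff 29/6.

29/6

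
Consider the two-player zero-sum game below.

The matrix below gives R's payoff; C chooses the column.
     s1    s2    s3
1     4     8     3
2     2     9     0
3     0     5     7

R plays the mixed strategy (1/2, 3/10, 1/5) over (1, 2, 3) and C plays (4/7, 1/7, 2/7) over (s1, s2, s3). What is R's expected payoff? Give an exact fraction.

239/70

Against (4/7, 1/7, 2/7), each row's expected payoff is 1: 30/7; 2: 17/7; 3: 19/7.
Taking the (1/2, 3/10, 1/5)-weighted average: (1/2)·(30/7) + (3/10)·(17/7) + (1/5)·(19/7) = 239/70.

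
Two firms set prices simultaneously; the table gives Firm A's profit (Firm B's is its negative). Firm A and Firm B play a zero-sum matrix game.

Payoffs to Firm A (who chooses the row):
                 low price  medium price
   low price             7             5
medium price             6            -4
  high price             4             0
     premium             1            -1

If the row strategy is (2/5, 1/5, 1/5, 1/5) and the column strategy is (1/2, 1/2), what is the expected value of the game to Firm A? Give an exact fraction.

Against (1/2, 1/2), each row's expected payoff is low price: 6; medium price: 1; high price: 2; premium: 0.
Taking the (2/5, 1/5, 1/5, 1/5)-weighted average: (2/5)·(6) + (1/5)·(1) + (1/5)·(2) + (1/5)·(0) = 3.

3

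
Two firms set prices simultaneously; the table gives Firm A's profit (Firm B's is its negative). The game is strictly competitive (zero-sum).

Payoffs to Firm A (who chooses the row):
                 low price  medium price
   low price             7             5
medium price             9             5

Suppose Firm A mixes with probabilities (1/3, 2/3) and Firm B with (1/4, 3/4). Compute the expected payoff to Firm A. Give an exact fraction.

Against (1/4, 3/4), each row's expected payoff is low price: 11/2; medium price: 6.
Taking the (1/3, 2/3)-weighted average: (1/3)·(11/2) + (2/3)·(6) = 35/6.

35/6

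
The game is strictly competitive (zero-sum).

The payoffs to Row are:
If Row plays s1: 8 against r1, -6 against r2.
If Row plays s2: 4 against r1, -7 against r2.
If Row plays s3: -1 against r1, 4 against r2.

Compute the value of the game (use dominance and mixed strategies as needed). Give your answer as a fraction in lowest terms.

Row s2 is strictly dominated by row s1, so Row never plays it.
The remaining 2×2 game on (s1, s3) × (r1, r2) has no saddle point. Let Row play s1 with probability p; indifference gives 8p − (1−p) = −6p + 4(1−p), so p = 5/19.
Similarly Column's optimal q on r1 is 10/19, and the value is 8·(10/19) + (-6)·(9/19) = 26/19.

26/19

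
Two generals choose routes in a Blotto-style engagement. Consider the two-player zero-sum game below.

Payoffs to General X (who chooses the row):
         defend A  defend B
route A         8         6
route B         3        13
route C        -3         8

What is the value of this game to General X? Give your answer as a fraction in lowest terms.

43/6

Row route C is strictly dominated by row route B, so General X never plays it.
The remaining 2×2 game on (route A, route B) × (defend A, defend B) has no saddle point. Let General X play route A with probability p; indifference gives 8p + 3(1−p) = 6p + 13(1−p), so p = 5/6.
Similarly General Y's optimal q on defend A is 7/12, and the value is 8·(7/12) + (6)·(5/12) = 43/6.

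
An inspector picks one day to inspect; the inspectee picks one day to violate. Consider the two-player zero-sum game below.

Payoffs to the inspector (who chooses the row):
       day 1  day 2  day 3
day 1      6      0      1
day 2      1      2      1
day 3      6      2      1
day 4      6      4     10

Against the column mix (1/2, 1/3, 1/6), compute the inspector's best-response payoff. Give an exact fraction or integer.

6

day 1: (6)·(1/2) + (0)·(1/3) + (1)·(1/6) = 19/6.
day 2: (1)·(1/2) + (2)·(1/3) + (1)·(1/6) = 4/3.
day 3: (6)·(1/2) + (2)·(1/3) + (1)·(1/6) = 23/6.
day 4: (6)·(1/2) + (4)·(1/3) + (10)·(1/6) = 6.
The best pure response is day 4 with expected payoff 6.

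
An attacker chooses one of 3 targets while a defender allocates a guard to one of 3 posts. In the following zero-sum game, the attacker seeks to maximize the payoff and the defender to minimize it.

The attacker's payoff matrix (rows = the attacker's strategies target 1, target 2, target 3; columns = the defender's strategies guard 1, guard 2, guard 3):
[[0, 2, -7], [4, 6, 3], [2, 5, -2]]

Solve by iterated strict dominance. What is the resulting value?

3

Column guard 1 is strictly dominated by guard 3 for the defender (-7<0, 3<4, -2<2); eliminate guard 1.
Column guard 2 is strictly dominated by guard 3 for the defender (-7<2, 3<6, -2<5); eliminate guard 2.
Row target 1 is strictly dominated by row target 2 (3>-7); eliminate target 1.
Row target 3 is strictly dominated by row target 2 (3>-2); eliminate target 3.
Only (target 2, guard 3) remains, with payoff 3.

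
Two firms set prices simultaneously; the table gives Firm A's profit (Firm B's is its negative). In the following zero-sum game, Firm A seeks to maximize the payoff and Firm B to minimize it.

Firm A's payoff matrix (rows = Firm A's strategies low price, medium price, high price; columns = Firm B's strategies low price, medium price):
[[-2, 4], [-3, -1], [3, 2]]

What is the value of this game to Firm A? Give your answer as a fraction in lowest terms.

16/7

Row medium price is strictly dominated by row high price, so Firm A never plays it.
The remaining 2×2 game on (low price, high price) × (low price, medium price) has no saddle point. Let Firm A play low price with probability p; indifference gives −2p + 3(1−p) = 4p + 2(1−p), so p = 1/7.
Similarly Firm B's optimal q on low price is 2/7, and the value is -2·(2/7) + (4)·(5/7) = 16/7.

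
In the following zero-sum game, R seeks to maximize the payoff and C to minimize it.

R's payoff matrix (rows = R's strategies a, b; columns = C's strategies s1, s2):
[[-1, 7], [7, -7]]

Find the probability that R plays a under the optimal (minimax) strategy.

Row minima are -1 and -7, so R's maximin is -1; column maxima are 7 and 7, so C's minimax is 7. These differ, so the equilibrium is in mixed strategies.
Let R play a with probability p. C is indifferent when −p + 7(1−p) = 7p − 7(1−p), giving p = 7/11.

7/11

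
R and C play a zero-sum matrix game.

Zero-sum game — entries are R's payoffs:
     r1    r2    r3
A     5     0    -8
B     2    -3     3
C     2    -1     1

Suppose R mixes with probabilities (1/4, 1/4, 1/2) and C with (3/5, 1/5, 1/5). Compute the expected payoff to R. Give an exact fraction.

5/4

Against (3/5, 1/5, 1/5), each row's expected payoff is A: 7/5; B: 6/5; C: 6/5.
Taking the (1/4, 1/4, 1/2)-weighted average: (1/4)·(7/5) + (1/4)·(6/5) + (1/2)·(6/5) = 5/4.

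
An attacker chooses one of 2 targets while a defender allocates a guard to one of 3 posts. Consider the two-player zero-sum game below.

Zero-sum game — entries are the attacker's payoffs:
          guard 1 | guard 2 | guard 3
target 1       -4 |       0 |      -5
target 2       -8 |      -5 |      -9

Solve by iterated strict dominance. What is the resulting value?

Column guard 1 is strictly dominated by guard 3 for the defender (-5<-4, -9<-8); eliminate guard 1.
Column guard 2 is strictly dominated by guard 3 for the defender (-5<0, -9<-5); eliminate guard 2.
Row target 2 is strictly dominated by row target 1 (-5>-9); eliminate target 2.
Only (target 1, guard 3) remains, with payoff -5.

-5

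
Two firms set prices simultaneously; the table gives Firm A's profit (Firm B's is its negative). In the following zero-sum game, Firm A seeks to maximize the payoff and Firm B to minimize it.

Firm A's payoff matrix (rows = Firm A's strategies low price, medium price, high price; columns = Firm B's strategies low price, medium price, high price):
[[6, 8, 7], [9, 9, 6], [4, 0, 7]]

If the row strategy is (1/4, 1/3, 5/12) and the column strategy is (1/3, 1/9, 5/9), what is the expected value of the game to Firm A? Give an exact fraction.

Against (1/3, 1/9, 5/9), each row's expected payoff is low price: 61/9; medium price: 22/3; high price: 47/9.
Taking the (1/4, 1/3, 5/12)-weighted average: (1/4)·(61/9) + (1/3)·(22/3) + (5/12)·(47/9) = 341/54.

341/54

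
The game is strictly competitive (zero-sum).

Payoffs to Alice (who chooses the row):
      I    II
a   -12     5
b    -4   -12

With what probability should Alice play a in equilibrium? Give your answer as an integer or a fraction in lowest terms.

8/25

Row minima are -12 and -12, so Alice's maximin is -12; column maxima are -4 and 5, so Bob's minimax is -4. These differ, so the equilibrium is in mixed strategies.
Let Alice play a with probability p. Bob is indifferent when −12p − 4(1−p) = 5p − 12(1−p), giving p = 8/25.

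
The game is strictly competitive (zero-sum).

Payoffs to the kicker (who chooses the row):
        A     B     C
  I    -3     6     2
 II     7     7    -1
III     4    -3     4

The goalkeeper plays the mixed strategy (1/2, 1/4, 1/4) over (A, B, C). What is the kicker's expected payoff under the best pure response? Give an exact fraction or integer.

I: (-3)·(1/2) + (6)·(1/4) + (2)·(1/4) = 1/2.
II: (7)·(1/2) + (7)·(1/4) + (-1)·(1/4) = 5.
III: (4)·(1/2) + (-3)·(1/4) + (4)·(1/4) = 9/4.
The best pure response is II with expected payoff 5.

5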